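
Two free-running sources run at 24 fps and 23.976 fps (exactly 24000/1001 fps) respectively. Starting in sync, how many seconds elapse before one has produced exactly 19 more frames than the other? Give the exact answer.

19019/24 seconds

The gap grows by |24000/1001 − 24| = 24/1001 frames per second.
Time for a 19-frame gap: 19 ÷ (24/1001) = 19019/24 s.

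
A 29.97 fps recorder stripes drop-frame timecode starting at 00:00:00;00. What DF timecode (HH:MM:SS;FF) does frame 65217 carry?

Ten DF minutes hold 17982 frames, so frame 65217 lies in block 3 (frames 53946–71927) with 11271 frames into that block.
The block's first minute is 1800 frames and the rest 1798 each; 11271 frames reaches minute 6, so 3 × 18 + 6 × 2 = 66 labels have been skipped so far.
Adding those back, label number 65217 + 66 = 65283 at 30 labels/s is 2176 s + 3 f = 0 h 36 min 16 s frame 3, i.e. 00:36:16;03.

00:36:16;03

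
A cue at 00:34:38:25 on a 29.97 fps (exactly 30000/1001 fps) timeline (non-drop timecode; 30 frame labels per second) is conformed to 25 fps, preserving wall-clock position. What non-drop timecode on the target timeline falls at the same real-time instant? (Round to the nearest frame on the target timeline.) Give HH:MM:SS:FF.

00:34:40:23

Source frame index: (0×3600 + 34×60 + 38) × 30 + 25 = 62365.
Real time: 62365 / (30000/1001) = 12485473/6000 s.
Target frame: (12485473/6000) × (25) = 12485473/240 ≈ 52022.804 → 52023.
At 25 labels/s: frame 52023 → 00:34:40:23.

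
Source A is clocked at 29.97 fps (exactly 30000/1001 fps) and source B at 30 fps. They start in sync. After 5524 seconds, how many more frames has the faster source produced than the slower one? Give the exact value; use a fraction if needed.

A emits 30000/1001 × 5524 = 165720000/1001 frames; B emits 30 × 5524 = 165720.
Difference = 165720/1001 frames (≈ 165.5544); B is ahead of A.

165720/1001 frames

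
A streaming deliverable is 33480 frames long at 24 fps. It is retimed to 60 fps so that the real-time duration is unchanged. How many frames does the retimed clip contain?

Frames at target rate = 33480 × (60) / (24) = 83700.

83700 frames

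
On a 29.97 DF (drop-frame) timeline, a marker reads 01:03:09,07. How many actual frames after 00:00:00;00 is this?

113563

Complete 10-minute blocks: 6, each 17982 frames → 107892.
Remaining 3 whole minutes in the current block: 1800 + 2 × 1798 = 5396 frames.
Within the current minute: 9 × 30 + 7 − 2 = 275 (labels ;00/;01 skipped at this minute). Total = 107892 + 5396 + 275 = 113563.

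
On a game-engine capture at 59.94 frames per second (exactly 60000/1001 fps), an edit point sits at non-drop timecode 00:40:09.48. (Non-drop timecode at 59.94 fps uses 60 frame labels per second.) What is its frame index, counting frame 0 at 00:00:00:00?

Total seconds to the label: (0 × 3600 + 40 × 60 + 9) = 2409.
Frame index = 2409 × 60 + 48 = 144588.

frame 144588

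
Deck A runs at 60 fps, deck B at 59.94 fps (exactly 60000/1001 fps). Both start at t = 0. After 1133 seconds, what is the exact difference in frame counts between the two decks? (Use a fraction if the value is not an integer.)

A emits 60 × 1133 = 67980 frames; B emits 60000/1001 × 1133 = 6180000/91.
Difference = 6180/91 frames (≈ 67.9121); B is behind A.

6180/91 frames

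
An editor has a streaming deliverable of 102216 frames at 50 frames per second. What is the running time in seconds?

2044.32 seconds

Running time = 102216 / (50) = 2044.32 s.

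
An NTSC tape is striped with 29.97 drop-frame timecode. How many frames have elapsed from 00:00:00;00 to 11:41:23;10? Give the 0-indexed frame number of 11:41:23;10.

Complete 10-minute blocks: 70, each 17982 frames → 1258740.
Remaining 1 whole minute in the current block: 1800 + 0 × 1798 = 1800 frames.
Within the current minute: 23 × 30 + 10 − 2 = 698 (labels ;00/;01 skipped at this minute). Total = 1258740 + 1800 + 698 = 1261238.

1261238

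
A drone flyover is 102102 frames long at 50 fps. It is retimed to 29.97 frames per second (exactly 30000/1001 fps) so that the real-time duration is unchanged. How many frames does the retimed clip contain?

61200 frames

Target frames = source frames × (target rate / source rate) = 102102 × (30000/1001)/(50) = 102102 × 600/1001 = 61200.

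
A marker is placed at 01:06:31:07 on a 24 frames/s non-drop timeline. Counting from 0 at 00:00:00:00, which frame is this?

Total seconds to the label: (1 × 3600 + 6 × 60 + 31) = 3991.
Frame index = 3991 × 24 + 7 = 95791.

95791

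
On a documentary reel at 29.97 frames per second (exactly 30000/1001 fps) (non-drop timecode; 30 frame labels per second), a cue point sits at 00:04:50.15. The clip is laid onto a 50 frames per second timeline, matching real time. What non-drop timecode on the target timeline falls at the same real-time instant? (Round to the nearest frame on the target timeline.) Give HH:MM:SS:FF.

Source frame index: (0×3600 + 4×60 + 50) × 30 + 15 = 8715.
Real time: 8715 / (30000/1001) = 581581/2000 s.
Target frame: (581581/2000) × (50) = 581581/40 ≈ 14539.525 → 14540.
At 50 labels/s: frame 14540 → 00:04:50:40.

00:04:50:40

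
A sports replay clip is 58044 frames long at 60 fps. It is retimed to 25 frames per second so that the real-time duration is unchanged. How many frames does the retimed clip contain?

24185 frames

Target frames = source frames × (target rate / source rate) = 58044 × (25)/(60) = 58044 × 5/12 = 24185.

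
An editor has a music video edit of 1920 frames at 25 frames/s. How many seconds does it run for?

76.8 seconds

Running time = 1920 / (25) = 76.8 s.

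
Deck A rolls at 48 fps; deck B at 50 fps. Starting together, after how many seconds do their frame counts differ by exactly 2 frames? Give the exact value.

The gap grows by |50 − 48| = 2 frames per second.
Time for a 2-frame gap: 2 ÷ (2) = 1 s.

1 seconds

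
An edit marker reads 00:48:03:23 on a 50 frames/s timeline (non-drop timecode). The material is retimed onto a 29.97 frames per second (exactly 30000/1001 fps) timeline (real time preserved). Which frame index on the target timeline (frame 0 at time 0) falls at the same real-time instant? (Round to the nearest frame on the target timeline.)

frame 86417

Source frame index: (0×3600 + 48×60 + 3) × 50 + 23 = 144173.
Real time: 144173 / (50) = 144173/50 s.
Target frame: (144173/50) × (30000/1001) = 86503800/1001 ≈ 86417.383 → 86417.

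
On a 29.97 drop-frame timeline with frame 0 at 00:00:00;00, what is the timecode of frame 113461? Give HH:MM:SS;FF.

Each 10-minute DF block holds 10 × 60 × 30 − 9 × 2 = 17982 frames. 113461 ÷ 17982 → 6 full blocks, remainder 5569.
Within the partial block the first minute is 1800 frames and each further minute 1798, so 3 further minute boundaries passed. Total skipped labels = 18 × 6 + 2 × 3 = 114.
Non-drop label index = 113461 + 114 = 113575; at 30 labels/s that is 01:03:05:25, i.e. DF 01:03:05;25.

01:03:05;25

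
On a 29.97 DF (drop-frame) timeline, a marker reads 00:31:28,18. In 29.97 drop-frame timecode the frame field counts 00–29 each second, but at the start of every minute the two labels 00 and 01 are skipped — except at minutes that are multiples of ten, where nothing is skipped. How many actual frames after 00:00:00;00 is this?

As if non-drop at 30 labels/s: (0 × 3600 + 31 × 60 + 28) × 30 + 18 = 56658.
Minute boundaries passed: 31; those not divisible by 10: 31 − 3 = 28; dropped labels = 2 × 28 = 56.
Actual frame index = 56658 − 56 = 56602.

56602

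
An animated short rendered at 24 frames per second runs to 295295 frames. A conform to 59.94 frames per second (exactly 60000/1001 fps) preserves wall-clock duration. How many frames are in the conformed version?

737500 frames

Target frames = source frames × (target rate / source rate) = 295295 × (60000/1001)/(24) = 295295 × 2500/1001 = 737500.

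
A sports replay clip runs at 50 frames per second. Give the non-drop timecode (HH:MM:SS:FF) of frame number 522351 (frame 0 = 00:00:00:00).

522351 ÷ 50 = 10447 full seconds, remainder 1 frame.
10447 s = 2 h 54 min 7 s.
Timecode: 02:54:07:01.

02:54:07:01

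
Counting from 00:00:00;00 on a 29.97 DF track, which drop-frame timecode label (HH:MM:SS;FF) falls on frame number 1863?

Ten DF minutes hold 17982 frames, so frame 1863 lies in block 0 (frames 0–17981) with 1863 frames into that block.
The block's first minute is 1800 frames and the rest 1798 each; 1863 frames reaches minute 1, so 0 × 18 + 1 × 2 = 2 labels have been skipped so far.
Adding those back, label number 1863 + 2 = 1865 at 30 labels/s is 62 s + 5 f = 0 h 1 min 2 s frame 5, i.e. 00:01:02;05.

00:01:02;05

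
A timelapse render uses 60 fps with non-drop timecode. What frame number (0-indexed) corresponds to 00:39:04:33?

Total seconds to the label: (0 × 3600 + 39 × 60 + 4) = 2344.
Frame index = 2344 × 60 + 33 = 140673.

frame 140673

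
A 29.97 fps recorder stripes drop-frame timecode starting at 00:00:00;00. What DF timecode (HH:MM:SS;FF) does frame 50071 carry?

00:27:50;21

Each 10-minute DF block holds 10 × 60 × 30 − 9 × 2 = 17982 frames. 50071 ÷ 17982 → 2 full blocks, remainder 14107.
Within the partial block the first minute is 1800 frames and each further minute 1798, so 7 further minute boundaries passed. Total skipped labels = 18 × 2 + 2 × 7 = 50.
Non-drop label index = 50071 + 50 = 50121; at 30 labels/s that is 00:27:50:21, i.e. DF 00:27:50;21.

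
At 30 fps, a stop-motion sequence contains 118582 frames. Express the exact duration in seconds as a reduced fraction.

59291/15 seconds

Running time = 118582 ÷ (30) = 118582 × 1/30 = 59291/15 s.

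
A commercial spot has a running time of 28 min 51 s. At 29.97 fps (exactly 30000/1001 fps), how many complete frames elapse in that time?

51878 frames

28 min 51 s = 1731 s.
Frames = 1731 × 30000/1001 = 51930000/1001 ≈ 51878.1219.
Complete frames: 51878.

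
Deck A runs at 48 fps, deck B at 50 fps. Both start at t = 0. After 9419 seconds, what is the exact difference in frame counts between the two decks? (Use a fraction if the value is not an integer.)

A emits 48 × 9419 = 452112 frames; B emits 50 × 9419 = 470950.
Difference = 18838 frames; B is ahead of A.

18838 frames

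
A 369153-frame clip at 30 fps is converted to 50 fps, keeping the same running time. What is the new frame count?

615255 frames

Target frames = source frames × (target rate / source rate) = 369153 × (50)/(30) = 369153 × 5/3 = 615255.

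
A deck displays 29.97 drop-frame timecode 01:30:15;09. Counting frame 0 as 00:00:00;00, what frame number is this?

Complete 10-minute blocks: 9, each 17982 frames → 161838.
Remaining 0 whole minutes in the current block: 0 frames.
Within the current minute: 15 × 30 + 9 = 459. Total = 161838 + 0 + 459 = 162297.

162297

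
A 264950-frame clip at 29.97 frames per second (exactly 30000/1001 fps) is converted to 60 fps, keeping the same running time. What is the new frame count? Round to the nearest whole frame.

530430 frames

Frames at target rate = 264950 × (60) / (30000/1001) = 5304299/10 ≈ 530429.900.
Nearest whole frame: 530430.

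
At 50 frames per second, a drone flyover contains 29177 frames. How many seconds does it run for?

583.54 seconds

Running time = 29177 / (50) = 583.54 s.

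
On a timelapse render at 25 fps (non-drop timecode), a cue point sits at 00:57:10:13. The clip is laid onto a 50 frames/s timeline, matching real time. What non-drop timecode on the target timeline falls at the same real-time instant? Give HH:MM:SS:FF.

Source frame index: (0×3600 + 57×60 + 10) × 25 + 13 = 85763.
Real time: 85763 / (25) = 85763/25 s.
Target frame: (85763/25) × (50) = 171526.
At 50 labels/s: frame 171526 → 00:57:10:26.

00:57:10:26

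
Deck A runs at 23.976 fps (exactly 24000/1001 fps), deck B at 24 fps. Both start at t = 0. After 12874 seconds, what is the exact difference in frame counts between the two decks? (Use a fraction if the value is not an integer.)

308976/1001 frames

A emits 24000/1001 × 12874 = 308976000/1001 frames; B emits 24 × 12874 = 308976.
Difference = 308976/1001 frames (≈ 308.6673); B is ahead of A.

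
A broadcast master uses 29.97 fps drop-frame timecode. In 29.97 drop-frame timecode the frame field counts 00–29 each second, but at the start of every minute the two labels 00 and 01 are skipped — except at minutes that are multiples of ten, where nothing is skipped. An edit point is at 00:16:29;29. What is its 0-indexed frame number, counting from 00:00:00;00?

29669

As if non-drop at 30 labels/s: (0 × 3600 + 16 × 60 + 29) × 30 + 29 = 29699.
Minute boundaries passed: 16; those not divisible by 10: 16 − 1 = 15; dropped labels = 2 × 15 = 30.
Actual frame index = 29699 − 30 = 29669.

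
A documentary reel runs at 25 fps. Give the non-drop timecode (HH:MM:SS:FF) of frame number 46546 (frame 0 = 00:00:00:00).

46546 ÷ 25 = 1861 full seconds, remainder 21 frames.
1861 s = 0 h 31 min 1 s.
Timecode: 00:31:01:21.

00:31:01:21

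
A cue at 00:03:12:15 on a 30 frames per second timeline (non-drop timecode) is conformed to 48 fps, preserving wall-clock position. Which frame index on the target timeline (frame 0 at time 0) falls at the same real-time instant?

Source frame index: (0×3600 + 3×60 + 12) × 30 + 15 = 5775.
Real time: 5775 / (30) = 385/2 s.
Target frame: (385/2) × (48) = 9240.

frame 9240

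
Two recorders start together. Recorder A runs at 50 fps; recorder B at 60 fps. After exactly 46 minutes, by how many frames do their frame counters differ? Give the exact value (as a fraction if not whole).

27600 frames

46 min = 2760 s.
A emits 50 × 2760 = 138000 frames; B emits 60 × 2760 = 165600.
Difference = 27600 frames; B is ahead of A.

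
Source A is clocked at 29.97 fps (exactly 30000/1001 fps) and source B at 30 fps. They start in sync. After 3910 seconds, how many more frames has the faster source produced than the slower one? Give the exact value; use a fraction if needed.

117300/1001 frames

A emits 30000/1001 × 3910 = 117300000/1001 frames; B emits 30 × 3910 = 117300.
Difference = 117300/1001 frames (≈ 117.1828); B is ahead of A.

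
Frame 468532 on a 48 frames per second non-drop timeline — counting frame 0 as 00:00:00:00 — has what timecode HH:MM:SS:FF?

468532 ÷ 48 = 9761 full seconds, remainder 4 frames.
9761 s = 2 h 42 min 41 s.
Timecode: 02:42:41:04.

02:42:41:04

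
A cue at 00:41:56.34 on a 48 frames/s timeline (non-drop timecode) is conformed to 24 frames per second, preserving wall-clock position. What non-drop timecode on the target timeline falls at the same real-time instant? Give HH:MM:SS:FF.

Source frame index: (0×3600 + 41×60 + 56) × 48 + 34 = 120802.
Real time: 120802 / (48) = 60401/24 s.
Target frame: (60401/24) × (24) = 60401.
At 24 labels/s: frame 60401 → 00:41:56:17.

00:41:56:17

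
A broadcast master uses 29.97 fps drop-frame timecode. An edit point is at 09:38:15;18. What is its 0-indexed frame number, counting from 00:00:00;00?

1039826

Complete 10-minute blocks: 57, each 17982 frames → 1024974.
Remaining 8 whole minutes in the current block: 1800 + 7 × 1798 = 14386 frames.
Within the current minute: 15 × 30 + 18 − 2 = 466 (labels ;00/;01 skipped at this minute). Total = 1024974 + 14386 + 466 = 1039826.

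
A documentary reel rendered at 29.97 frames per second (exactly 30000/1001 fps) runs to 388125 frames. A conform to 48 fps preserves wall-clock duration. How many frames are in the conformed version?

621621 frames

Target frames = source frames × (target rate / source rate) = 388125 × (48)/(30000/1001) = 388125 × 1001/625 = 621621.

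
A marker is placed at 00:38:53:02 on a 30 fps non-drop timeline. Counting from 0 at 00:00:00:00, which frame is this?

Total seconds to the label: (0 × 3600 + 38 × 60 + 53) = 2333.
Frame index = 2333 × 30 + 2 = 69992.

69992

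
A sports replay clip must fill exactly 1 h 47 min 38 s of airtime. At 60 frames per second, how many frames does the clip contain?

387480 frames

1 h 47 min 38 s = 6458 s.
Frames = 6458 × 60 = 387480.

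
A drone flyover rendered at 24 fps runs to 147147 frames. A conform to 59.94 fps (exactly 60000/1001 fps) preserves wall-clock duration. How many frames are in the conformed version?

367500 frames

Target frames = source frames × (target rate / source rate) = 147147 × (60000/1001)/(24) = 147147 × 2500/1001 = 367500.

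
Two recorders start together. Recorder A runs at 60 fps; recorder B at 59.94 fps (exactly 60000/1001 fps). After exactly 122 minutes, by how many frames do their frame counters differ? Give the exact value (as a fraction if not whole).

122 min = 7320 s.
A emits 60 × 7320 = 439200 frames; B emits 60000/1001 × 7320 = 439200000/1001.
Difference = 439200/1001 frames (≈ 438.7612); B is behind A.

439200/1001 frames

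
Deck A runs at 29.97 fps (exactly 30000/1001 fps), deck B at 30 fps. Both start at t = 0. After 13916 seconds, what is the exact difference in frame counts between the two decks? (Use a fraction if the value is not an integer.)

A emits 30000/1001 × 13916 = 59640000/143 frames; B emits 30 × 13916 = 417480.
Difference = 59640/143 frames (≈ 417.0629); B is ahead of A.

59640/143 frames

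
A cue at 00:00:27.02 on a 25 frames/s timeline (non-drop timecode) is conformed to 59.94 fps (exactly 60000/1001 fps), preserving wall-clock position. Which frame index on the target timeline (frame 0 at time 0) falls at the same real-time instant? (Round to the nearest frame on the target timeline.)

Source frame index: (0×3600 + 0×60 + 27) × 25 + 2 = 677.
Real time: 677 / (25) = 677/25 s.
Target frame: (677/25) × (60000/1001) = 1624800/1001 ≈ 1623.177 → 1623.

frame 1623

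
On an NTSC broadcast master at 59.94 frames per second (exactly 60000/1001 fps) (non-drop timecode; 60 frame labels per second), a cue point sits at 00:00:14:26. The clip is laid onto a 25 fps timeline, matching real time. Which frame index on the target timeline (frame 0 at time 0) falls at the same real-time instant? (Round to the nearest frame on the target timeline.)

Source frame index: (0×3600 + 0×60 + 14) × 60 + 26 = 866.
Real time: 866 / (60000/1001) = 433433/30000 s.
Target frame: (433433/30000) × (25) = 433433/1200 ≈ 361.194 → 361.

frame 361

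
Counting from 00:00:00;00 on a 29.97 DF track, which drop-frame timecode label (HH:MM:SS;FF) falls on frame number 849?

00:00:28;09

Ten DF minutes hold 17982 frames, so frame 849 lies in block 0 (frames 0–17981) with 849 frames into that block.
The block's first minute is 1800 frames and the rest 1798 each; 849 frames reaches minute 0, so 0 × 18 + 0 × 2 = 0 labels have been skipped so far.
Adding those back, label number 849 + 0 = 849 at 30 labels/s is 28 s + 9 f = 0 h 0 min 28 s frame 9, i.e. 00:00:28;09.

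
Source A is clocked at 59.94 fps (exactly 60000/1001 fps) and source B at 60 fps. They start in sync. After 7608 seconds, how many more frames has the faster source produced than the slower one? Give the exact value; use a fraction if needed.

456480/1001 frames

A emits 60000/1001 × 7608 = 456480000/1001 frames; B emits 60 × 7608 = 456480.
Difference = 456480/1001 frames (≈ 456.0240); B is ahead of A.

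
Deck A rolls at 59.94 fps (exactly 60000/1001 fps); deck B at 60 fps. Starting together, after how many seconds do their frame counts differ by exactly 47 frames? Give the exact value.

47047/60 seconds

The gap grows by |60 − 60000/1001| = 60/1001 frames per second.
Time for a 47-frame gap: 47 ÷ (60/1001) = 47047/60 s.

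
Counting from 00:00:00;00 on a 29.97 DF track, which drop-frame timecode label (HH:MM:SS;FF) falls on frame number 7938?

Ten DF minutes hold 17982 frames, so frame 7938 lies in block 0 (frames 0–17981) with 7938 frames into that block.
The block's first minute is 1800 frames and the rest 1798 each; 7938 frames reaches minute 4, so 0 × 18 + 4 × 2 = 8 labels have been skipped so far.
Adding those back, label number 7938 + 8 = 7946 at 30 labels/s is 264 s + 26 f = 0 h 4 min 24 s frame 26, i.e. 00:04:24;26.

00:04:24;26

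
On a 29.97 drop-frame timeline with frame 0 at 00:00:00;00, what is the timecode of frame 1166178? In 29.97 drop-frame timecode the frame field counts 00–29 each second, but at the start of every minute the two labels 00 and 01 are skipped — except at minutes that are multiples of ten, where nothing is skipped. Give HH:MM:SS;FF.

Ten DF minutes hold 17982 frames, so frame 1166178 lies in block 64 (frames 1150848–1168829) with 15330 frames into that block.
The block's first minute is 1800 frames and the rest 1798 each; 15330 frames reaches minute 8, so 64 × 18 + 8 × 2 = 1168 labels have been skipped so far.
Adding those back, label number 1166178 + 1168 = 1167346 at 30 labels/s is 38911 s + 16 f = 10 h 48 min 31 s frame 16, i.e. 10:48:31;16.

10:48:31;16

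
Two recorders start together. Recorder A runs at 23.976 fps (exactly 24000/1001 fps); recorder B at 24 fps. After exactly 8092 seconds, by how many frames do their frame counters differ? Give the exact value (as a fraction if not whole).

A emits 24000/1001 × 8092 = 27744000/143 frames; B emits 24 × 8092 = 194208.
Difference = 27744/143 frames (≈ 194.0140); B is ahead of A.

27744/143 frames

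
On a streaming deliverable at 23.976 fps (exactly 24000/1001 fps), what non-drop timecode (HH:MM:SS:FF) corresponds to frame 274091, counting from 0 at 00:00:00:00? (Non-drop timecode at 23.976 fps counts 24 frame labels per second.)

03:10:20:11

274091 ÷ 24 = 11420 full seconds, remainder 11 frames.
11420 s = 3 h 10 min 20 s.
Timecode: 03:10:20:11.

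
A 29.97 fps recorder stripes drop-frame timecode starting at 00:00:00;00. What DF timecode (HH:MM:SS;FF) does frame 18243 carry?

00:10:08;21

Each 10-minute DF block holds 10 × 60 × 30 − 9 × 2 = 17982 frames. 18243 ÷ 17982 → 1 full block, remainder 261.
Within the partial block the first minute is 1800 frames and each further minute 1798, so 0 further minute boundaries passed. Total skipped labels = 18 × 1 + 2 × 0 = 18.
Non-drop label index = 18243 + 18 = 18261; at 30 labels/s that is 00:10:08:21, i.e. DF 00:10:08;21.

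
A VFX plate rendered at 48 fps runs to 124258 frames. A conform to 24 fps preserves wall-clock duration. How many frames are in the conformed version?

62129 frames

Target frames = source frames × (target rate / source rate) = 124258 × (24)/(48) = 124258 × 1/2 = 62129.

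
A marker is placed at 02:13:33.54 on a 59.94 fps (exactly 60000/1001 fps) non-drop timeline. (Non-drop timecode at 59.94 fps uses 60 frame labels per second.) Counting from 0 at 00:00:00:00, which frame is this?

Total seconds to the label: (2 × 3600 + 13 × 60 + 33) = 8013.
Frame index = 8013 × 60 + 54 = 480834.

frame 480834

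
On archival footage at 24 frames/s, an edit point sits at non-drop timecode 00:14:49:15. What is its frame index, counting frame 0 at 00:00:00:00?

frame 21351

Total seconds to the label: (0 × 3600 + 14 × 60 + 49) = 889.
Frame index = 889 × 24 + 15 = 21351.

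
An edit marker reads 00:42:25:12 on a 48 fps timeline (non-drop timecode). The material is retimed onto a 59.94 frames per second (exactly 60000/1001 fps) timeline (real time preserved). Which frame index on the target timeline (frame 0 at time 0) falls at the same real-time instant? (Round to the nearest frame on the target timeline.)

frame 152562

Source frame index: (0×3600 + 42×60 + 25) × 48 + 12 = 122172.
Real time: 122172 / (48) = 10181/4 s.
Target frame: (10181/4) × (60000/1001) = 152715000/1001 ≈ 152562.438 → 152562.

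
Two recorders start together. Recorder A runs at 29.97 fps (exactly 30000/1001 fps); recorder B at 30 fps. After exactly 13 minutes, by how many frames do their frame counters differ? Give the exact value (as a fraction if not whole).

1800/77 frames

13 min = 780 s.
A emits 30000/1001 × 780 = 1800000/77 frames; B emits 30 × 780 = 23400.
Difference = 1800/77 frames (≈ 23.3766); B is ahead of A.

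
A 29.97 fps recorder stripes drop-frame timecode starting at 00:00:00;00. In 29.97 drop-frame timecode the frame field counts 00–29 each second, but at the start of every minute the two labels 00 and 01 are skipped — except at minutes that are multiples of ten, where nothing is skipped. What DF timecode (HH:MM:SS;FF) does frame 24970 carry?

00:13:53;04

Each 10-minute DF block holds 10 × 60 × 30 − 9 × 2 = 17982 frames. 24970 ÷ 17982 → 1 full block, remainder 6988.
Within the partial block the first minute is 1800 frames and each further minute 1798, so 3 further minute boundaries passed. Total skipped labels = 18 × 1 + 2 × 3 = 24.
Non-drop label index = 24970 + 24 = 24994; at 30 labels/s that is 00:13:53:04, i.e. DF 00:13:53;04.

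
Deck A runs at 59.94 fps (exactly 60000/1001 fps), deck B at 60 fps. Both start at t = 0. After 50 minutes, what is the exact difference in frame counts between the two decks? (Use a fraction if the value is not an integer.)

50 min = 3000 s.
A emits 60000/1001 × 3000 = 180000000/1001 frames; B emits 60 × 3000 = 180000.
Difference = 180000/1001 frames (≈ 179.8202); B is ahead of A.

180000/1001 frames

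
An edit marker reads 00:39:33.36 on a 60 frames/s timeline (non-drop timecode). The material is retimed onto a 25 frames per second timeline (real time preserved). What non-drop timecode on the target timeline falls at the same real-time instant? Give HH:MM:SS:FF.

00:39:33:15

Source frame index: (0×3600 + 39×60 + 33) × 60 + 36 = 142416.
Real time: 142416 / (60) = 11868/5 s.
Target frame: (11868/5) × (25) = 59340.
At 25 labels/s: frame 59340 → 00:39:33:15.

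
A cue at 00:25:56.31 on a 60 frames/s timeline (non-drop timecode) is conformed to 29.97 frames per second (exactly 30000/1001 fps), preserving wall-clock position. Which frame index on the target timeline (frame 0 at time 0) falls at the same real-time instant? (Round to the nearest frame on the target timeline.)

Source frame index: (0×3600 + 25×60 + 56) × 60 + 31 = 93391.
Real time: 93391 / (60) = 93391/60 s.
Target frame: (93391/60) × (30000/1001) = 46695500/1001 ≈ 46648.851 → 46649.

frame 46649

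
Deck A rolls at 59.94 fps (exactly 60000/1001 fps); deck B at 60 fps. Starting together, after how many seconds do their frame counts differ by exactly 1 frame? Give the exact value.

The gap grows by |60 − 60000/1001| = 60/1001 frames per second.
Time for a 1-frame gap: 1 ÷ (60/1001) = 1001/60 s.

1001/60 seconds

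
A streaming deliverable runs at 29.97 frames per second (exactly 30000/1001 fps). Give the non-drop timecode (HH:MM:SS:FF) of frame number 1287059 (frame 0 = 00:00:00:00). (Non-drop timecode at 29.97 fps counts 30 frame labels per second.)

11:55:01:29

1287059 ÷ 30 = 42901 full seconds, remainder 29 frames.
42901 s = 11 h 55 min 1 s.
Timecode: 11:55:01:29.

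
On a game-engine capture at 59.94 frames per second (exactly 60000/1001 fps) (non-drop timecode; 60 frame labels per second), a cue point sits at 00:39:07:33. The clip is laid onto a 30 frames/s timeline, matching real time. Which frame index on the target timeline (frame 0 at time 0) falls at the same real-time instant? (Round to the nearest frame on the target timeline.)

frame 70497

Source frame index: (0×3600 + 39×60 + 7) × 60 + 33 = 140853.
Real time: 140853 / (60000/1001) = 46997951/20000 s.
Target frame: (46997951/20000) × (30) = 140993853/2000 ≈ 70496.927 → 70497.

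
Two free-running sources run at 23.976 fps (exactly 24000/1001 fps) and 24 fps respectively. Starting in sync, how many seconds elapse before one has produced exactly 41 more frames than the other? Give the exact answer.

41041/24 seconds

The gap grows by |24 − 24000/1001| = 24/1001 frames per second.
Time for a 41-frame gap: 41 ÷ (24/1001) = 41041/24 s.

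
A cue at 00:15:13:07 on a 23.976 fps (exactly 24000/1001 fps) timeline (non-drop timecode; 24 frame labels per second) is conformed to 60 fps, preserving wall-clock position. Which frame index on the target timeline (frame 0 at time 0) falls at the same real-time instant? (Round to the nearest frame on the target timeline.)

frame 54852

Source frame index: (0×3600 + 15×60 + 13) × 24 + 7 = 21919.
Real time: 21919 / (24000/1001) = 21940919/24000 s.
Target frame: (21940919/24000) × (60) = 21940919/400 ≈ 54852.298 → 54852.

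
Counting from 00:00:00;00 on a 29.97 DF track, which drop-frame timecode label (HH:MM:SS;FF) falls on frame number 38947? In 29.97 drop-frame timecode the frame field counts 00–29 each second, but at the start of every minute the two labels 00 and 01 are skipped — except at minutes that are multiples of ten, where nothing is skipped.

Each 10-minute DF block holds 10 × 60 × 30 − 9 × 2 = 17982 frames. 38947 ÷ 17982 → 2 full blocks, remainder 2983.
Within the partial block the first minute is 1800 frames and each further minute 1798, so 1 further minute boundary passed. Total skipped labels = 18 × 2 + 2 × 1 = 38.
Non-drop label index = 38947 + 38 = 38985; at 30 labels/s that is 00:21:39:15, i.e. DF 00:21:39;15.

00:21:39;15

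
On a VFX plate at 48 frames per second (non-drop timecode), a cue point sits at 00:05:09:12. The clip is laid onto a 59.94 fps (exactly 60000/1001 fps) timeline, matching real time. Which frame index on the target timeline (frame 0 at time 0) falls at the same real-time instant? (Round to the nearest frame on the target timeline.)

frame 18536

Source frame index: (0×3600 + 5×60 + 9) × 48 + 12 = 14844.
Real time: 14844 / (48) = 1237/4 s.
Target frame: (1237/4) × (60000/1001) = 18555000/1001 ≈ 18536.464 → 18536.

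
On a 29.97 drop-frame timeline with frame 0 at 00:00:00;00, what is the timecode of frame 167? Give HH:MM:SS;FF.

00:00:05;17

Ten DF minutes hold 17982 frames, so frame 167 lies in block 0 (frames 0–17981) with 167 frames into that block.
The block's first minute is 1800 frames and the rest 1798 each; 167 frames reaches minute 0, so 0 × 18 + 0 × 2 = 0 labels have been skipped so far.
Adding those back, label number 167 + 0 = 167 at 30 labels/s is 5 s + 17 f = 0 h 0 min 5 s frame 17, i.e. 00:00:05;17.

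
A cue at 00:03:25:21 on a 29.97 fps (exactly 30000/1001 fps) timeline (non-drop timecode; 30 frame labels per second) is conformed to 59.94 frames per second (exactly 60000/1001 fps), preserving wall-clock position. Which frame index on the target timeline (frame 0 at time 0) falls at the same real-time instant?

Source frame index: (0×3600 + 3×60 + 25) × 30 + 21 = 6171.
Real time: 6171 / (30000/1001) = 2059057/10000 s.
Target frame: (2059057/10000) × (60000/1001) = 12342.

frame 12342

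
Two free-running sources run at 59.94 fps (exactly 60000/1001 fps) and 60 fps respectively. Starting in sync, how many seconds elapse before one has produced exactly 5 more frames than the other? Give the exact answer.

1001/12 seconds

The gap grows by |60 − 60000/1001| = 60/1001 frames per second.
Time for a 5-frame gap: 5 ÷ (60/1001) = 1001/12 s.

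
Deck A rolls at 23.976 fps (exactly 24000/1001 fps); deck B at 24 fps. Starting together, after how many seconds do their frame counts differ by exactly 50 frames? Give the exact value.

The gap grows by |24 − 24000/1001| = 24/1001 frames per second.
Time for a 50-frame gap: 50 ÷ (24/1001) = 25025/12 s.

25025/12 seconds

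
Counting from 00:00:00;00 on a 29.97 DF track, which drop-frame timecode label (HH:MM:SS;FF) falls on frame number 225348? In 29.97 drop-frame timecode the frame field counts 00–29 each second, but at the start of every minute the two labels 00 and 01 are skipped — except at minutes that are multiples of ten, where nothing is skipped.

Each 10-minute DF block holds 10 × 60 × 30 − 9 × 2 = 17982 frames. 225348 ÷ 17982 → 12 full blocks, remainder 9564.
Within the partial block the first minute is 1800 frames and each further minute 1798, so 5 further minute boundaries passed. Total skipped labels = 18 × 12 + 2 × 5 = 226.
Non-drop label index = 225348 + 226 = 225574; at 30 labels/s that is 02:05:19:04, i.e. DF 02:05:19;04.

02:05:19;04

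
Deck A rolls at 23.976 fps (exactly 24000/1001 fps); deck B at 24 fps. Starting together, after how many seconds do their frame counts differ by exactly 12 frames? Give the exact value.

The gap grows by |24 − 24000/1001| = 24/1001 frames per second.
Time for a 12-frame gap: 12 ÷ (24/1001) = 500.5 s.

500.5 seconds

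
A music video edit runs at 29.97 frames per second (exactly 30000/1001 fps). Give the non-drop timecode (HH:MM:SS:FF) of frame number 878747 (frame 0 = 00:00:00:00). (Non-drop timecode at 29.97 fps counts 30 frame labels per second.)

878747 ÷ 30 = 29291 full seconds, remainder 17 frames.
29291 s = 8 h 8 min 11 s.
Timecode: 08:08:11:17.

08:08:11:17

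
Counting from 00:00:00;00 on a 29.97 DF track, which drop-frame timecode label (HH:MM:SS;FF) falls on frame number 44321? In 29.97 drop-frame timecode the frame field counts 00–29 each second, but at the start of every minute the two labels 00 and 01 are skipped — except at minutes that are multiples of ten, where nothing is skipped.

00:24:38;25

Each 10-minute DF block holds 10 × 60 × 30 − 9 × 2 = 17982 frames. 44321 ÷ 17982 → 2 full blocks, remainder 8357.
Within the partial block the first minute is 1800 frames and each further minute 1798, so 4 further minute boundaries passed. Total skipped labels = 18 × 2 + 2 × 4 = 44.
Non-drop label index = 44321 + 44 = 44365; at 30 labels/s that is 00:24:38:25, i.e. DF 00:24:38;25.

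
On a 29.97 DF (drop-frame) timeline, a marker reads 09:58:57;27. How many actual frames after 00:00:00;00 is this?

1077059

As if non-drop at 30 labels/s: (9 × 3600 + 58 × 60 + 57) × 30 + 27 = 1078137.
Minute boundaries passed: 598; those not divisible by 10: 598 − 59 = 539; dropped labels = 2 × 539 = 1078.
Actual frame index = 1078137 − 1078 = 1077059.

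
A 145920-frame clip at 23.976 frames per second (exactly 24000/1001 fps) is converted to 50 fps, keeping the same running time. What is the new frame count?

Target frames = source frames × (target rate / source rate) = 145920 × (50)/(24000/1001) = 145920 × 1001/480 = 304304.

304304 frames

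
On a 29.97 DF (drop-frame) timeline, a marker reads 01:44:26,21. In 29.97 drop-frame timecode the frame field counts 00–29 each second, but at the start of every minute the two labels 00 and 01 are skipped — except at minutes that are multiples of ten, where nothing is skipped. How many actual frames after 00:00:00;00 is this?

As if non-drop at 30 labels/s: (1 × 3600 + 44 × 60 + 26) × 30 + 21 = 188001.
Minute boundaries passed: 104; those not divisible by 10: 104 − 10 = 94; dropped labels = 2 × 94 = 188.
Actual frame index = 188001 − 188 = 187813.

187813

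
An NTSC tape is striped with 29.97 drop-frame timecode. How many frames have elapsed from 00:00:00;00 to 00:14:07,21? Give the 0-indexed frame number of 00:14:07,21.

Complete 10-minute blocks: 1, each 17982 frames → 17982.
Remaining 4 whole minutes in the current block: 1800 + 3 × 1798 = 7194 frames.
Within the current minute: 7 × 30 + 21 − 2 = 229 (labels ;00/;01 skipped at this minute). Total = 17982 + 7194 + 229 = 25405.

25405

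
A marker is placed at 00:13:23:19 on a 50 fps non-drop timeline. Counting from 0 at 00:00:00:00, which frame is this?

40169

Total seconds to the label: (0 × 3600 + 13 × 60 + 23) = 803.
Frame index = 803 × 50 + 19 = 40169.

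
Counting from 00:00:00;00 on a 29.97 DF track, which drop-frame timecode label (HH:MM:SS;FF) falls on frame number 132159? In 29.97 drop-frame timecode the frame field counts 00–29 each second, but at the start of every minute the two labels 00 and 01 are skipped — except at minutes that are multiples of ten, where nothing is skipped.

Ten DF minutes hold 17982 frames, so frame 132159 lies in block 7 (frames 125874–143855) with 6285 frames into that block.
The block's first minute is 1800 frames and the rest 1798 each; 6285 frames reaches minute 3, so 7 × 18 + 3 × 2 = 132 labels have been skipped so far.
Adding those back, label number 132159 + 132 = 132291 at 30 labels/s is 4409 s + 21 f = 1 h 13 min 29 s frame 21, i.e. 01:13:29;21.

01:13:29;21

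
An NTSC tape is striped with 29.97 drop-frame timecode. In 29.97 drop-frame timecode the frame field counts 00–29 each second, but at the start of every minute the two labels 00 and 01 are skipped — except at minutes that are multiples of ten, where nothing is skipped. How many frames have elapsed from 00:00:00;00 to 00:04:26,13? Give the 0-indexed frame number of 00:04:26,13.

7985

As if non-drop at 30 labels/s: (0 × 3600 + 4 × 60 + 26) × 30 + 13 = 7993.
Minute boundaries passed: 4; those not divisible by 10: 4 − 0 = 4; dropped labels = 2 × 4 = 8.
Actual frame index = 7993 − 8 = 7985.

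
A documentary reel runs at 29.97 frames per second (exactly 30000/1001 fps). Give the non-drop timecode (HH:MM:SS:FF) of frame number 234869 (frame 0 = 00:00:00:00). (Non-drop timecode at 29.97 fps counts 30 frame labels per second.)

234869 ÷ 30 = 7828 full seconds, remainder 29 frames.
7828 s = 2 h 10 min 28 s.
Timecode: 02:10:28:29.

02:10:28:29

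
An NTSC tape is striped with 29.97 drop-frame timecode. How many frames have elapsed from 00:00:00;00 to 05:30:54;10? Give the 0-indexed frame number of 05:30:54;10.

595036

As if non-drop at 30 labels/s: (5 × 3600 + 30 × 60 + 54) × 30 + 10 = 595630.
Minute boundaries passed: 330; those not divisible by 10: 330 − 33 = 297; dropped labels = 2 × 297 = 594.
Actual frame index = 595630 − 594 = 595036.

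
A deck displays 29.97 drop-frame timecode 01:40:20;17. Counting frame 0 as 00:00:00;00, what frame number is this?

As if non-drop at 30 labels/s: (1 × 3600 + 40 × 60 + 20) × 30 + 17 = 180617.
Minute boundaries passed: 100; those not divisible by 10: 100 − 10 = 90; dropped labels = 2 × 90 = 180.
Actual frame index = 180617 − 180 = 180437.

180437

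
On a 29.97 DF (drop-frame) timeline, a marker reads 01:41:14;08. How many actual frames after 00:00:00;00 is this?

As if non-drop at 30 labels/s: (1 × 3600 + 41 × 60 + 14) × 30 + 8 = 182228.
Minute boundaries passed: 101; those not divisible by 10: 101 − 10 = 91; dropped labels = 2 × 91 = 182.
Actual frame index = 182228 − 182 = 182046.

182046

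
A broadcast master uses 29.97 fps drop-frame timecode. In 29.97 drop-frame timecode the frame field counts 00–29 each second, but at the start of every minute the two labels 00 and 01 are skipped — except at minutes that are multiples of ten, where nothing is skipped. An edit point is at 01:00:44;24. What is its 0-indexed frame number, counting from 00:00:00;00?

109236

As if non-drop at 30 labels/s: (1 × 3600 + 0 × 60 + 44) × 30 + 24 = 109344.
Minute boundaries passed: 60; those not divisible by 10: 60 − 6 = 54; dropped labels = 2 × 54 = 108.
Actual frame index = 109344 − 108 = 109236.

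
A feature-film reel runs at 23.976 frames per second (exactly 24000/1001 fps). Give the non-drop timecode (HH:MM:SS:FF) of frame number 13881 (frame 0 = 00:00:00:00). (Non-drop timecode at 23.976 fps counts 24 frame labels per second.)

00:09:38:09

13881 ÷ 24 = 578 full seconds, remainder 9 frames.
578 s = 0 h 9 min 38 s.
Timecode: 00:09:38:09.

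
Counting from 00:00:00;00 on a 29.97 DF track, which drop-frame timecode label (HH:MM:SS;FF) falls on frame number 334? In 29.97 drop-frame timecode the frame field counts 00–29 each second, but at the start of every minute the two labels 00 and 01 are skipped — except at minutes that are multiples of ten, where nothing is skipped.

00:00:11;04

Each 10-minute DF block holds 10 × 60 × 30 − 9 × 2 = 17982 frames. 334 ÷ 17982 → 0 full blocks, remainder 334.
Within the partial block the first minute is 1800 frames and each further minute 1798, so 0 further minute boundaries passed. Total skipped labels = 18 × 0 + 2 × 0 = 0.
Non-drop label index = 334 + 0 = 334; at 30 labels/s that is 00:00:11:04, i.e. DF 00:00:11;04.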